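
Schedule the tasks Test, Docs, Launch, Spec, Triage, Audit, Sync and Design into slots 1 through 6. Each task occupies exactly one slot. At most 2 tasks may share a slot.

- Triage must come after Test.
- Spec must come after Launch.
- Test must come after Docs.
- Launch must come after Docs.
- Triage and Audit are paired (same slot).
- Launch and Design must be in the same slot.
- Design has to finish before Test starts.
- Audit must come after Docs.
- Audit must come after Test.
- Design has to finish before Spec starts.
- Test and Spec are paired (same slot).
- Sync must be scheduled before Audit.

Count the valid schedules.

39

Splitting on Test: it can be 3 (6), 4 (15), 5 (18). Listing each branch's schedules as (Docs, Launch, Spec, Triage, Audit, Sync, Design):
Test=3: (1,2,3,4,4,1,2) (1,2,3,5,5,1,2) (1,2,3,5,5,4,2) (1,2,3,6,6,1,2) (1,2,3,6,6,4,2) (1,2,3,6,6,5,2) — 6.
Test=4: (1,2,4,5,5,1,2) (1,2,4,5,5,3,2) (1,2,4,6,6,1,2) (1,2,4,6,6,3,2) (1,2,4,6,6,5,2) (1,3,4,5,5,1,3) (1,3,4,5,5,2,3) (1,3,4,6,6,1,3) (1,3,4,6,6,2,3) (1,3,4,6,6,5,3) (2,3,4,5,5,1,3) (2,3,4,5,5,2,3) (2,3,4,6,6,1,3) (2,3,4,6,6,2,3) (2,3,4,6,6,5,3) — 15.
Test=5: (1,2,5,6,6,1,2) (1,2,5,6,6,3,2) (1,2,5,6,6,4,2) (1,3,5,6,6,1,3) (1,3,5,6,6,2,3) (1,3,5,6,6,4,3) (1,4,5,6,6,1,4) (1,4,5,6,6,2,4) (1,4,5,6,6,3,4) (2,3,5,6,6,1,3) (2,3,5,6,6,2,3) (2,3,5,6,6,4,3) (2,4,5,6,6,1,4) (2,4,5,6,6,2,4) (2,4,5,6,6,3,4) (3,4,5,6,6,1,4) (3,4,5,6,6,2,4) (3,4,5,6,6,3,4) — 18.
Summing: 6 + 15 + 18 = 39.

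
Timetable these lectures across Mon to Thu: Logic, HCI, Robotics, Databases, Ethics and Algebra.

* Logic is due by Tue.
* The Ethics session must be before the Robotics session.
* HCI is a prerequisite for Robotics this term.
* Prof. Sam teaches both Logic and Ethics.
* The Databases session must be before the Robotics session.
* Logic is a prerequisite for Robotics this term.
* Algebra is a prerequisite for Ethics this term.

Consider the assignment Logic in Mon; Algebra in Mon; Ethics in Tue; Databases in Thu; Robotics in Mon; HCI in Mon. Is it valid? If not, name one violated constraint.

HCI is a prerequisite for Robotics this term — violated.
Algebra is a prerequisite for Ethics this term — holds.
The Ethics session must be before the Robotics session — violated.
Prof. Sam teaches both Logic and Ethics — holds.
Logic is a prerequisite for Robotics this term — violated.
Logic is due by Tue — holds.
The Databases session must be before the Robotics session — violated.

Invalid. The Databases session must be before the Robotics session.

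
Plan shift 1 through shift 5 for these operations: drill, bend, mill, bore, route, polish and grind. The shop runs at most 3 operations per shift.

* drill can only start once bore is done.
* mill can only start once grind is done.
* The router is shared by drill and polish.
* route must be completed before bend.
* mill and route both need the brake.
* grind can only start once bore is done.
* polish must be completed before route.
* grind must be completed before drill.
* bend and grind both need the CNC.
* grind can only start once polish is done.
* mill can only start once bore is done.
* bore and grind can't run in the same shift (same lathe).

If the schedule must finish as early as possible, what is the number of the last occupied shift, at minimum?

3

The precedence chain requires at least 3 distinct shifts.
With at most 3 per shift and 7 operations, at least 3 shifts are needed.
3 works (last occupied shift: shift 3): for example bore=shift 1, bend=shift 3, mill=shift 3, drill=shift 3, route=shift 2, polish=shift 1, grind=shift 2.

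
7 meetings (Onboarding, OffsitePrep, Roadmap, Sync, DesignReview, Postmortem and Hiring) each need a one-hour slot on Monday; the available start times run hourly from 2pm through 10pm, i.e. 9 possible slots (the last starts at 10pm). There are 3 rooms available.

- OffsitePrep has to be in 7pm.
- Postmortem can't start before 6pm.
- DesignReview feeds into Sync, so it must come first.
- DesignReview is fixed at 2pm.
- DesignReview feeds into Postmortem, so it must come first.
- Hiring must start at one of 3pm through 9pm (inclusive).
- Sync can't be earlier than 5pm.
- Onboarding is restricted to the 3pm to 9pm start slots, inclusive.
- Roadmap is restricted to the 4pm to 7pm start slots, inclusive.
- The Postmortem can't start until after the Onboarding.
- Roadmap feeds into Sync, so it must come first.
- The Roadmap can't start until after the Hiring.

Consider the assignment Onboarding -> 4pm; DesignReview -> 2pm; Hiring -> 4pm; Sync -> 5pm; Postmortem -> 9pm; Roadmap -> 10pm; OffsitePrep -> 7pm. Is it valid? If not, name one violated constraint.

Roadmap is restricted to the 4pm to 7pm start slots, inclusive — violated.
DesignReview feeds into Postmortem, so it must come first — holds.
Sync can't be earlier than 5pm — holds.
The Roadmap can't start until after the Hiring — holds.
Roadmap feeds into Sync, so it must come first — violated.
OffsitePrep has to be in 7pm — holds.
Hiring must start at one of 3pm through 9pm (inclusive) — holds.
The Postmortem can't start until after the Onboarding — holds.
There are 3 rooms available — holds.
Postmortem can't start before 6pm — holds.
DesignReview is fixed at 2pm — holds.
DesignReview feeds into Sync, so it must come first — holds.
Onboarding is restricted to the 3pm to 9pm start slots, inclusive — holds.

No — it violates: Roadmap feeds into Sync, so it must come first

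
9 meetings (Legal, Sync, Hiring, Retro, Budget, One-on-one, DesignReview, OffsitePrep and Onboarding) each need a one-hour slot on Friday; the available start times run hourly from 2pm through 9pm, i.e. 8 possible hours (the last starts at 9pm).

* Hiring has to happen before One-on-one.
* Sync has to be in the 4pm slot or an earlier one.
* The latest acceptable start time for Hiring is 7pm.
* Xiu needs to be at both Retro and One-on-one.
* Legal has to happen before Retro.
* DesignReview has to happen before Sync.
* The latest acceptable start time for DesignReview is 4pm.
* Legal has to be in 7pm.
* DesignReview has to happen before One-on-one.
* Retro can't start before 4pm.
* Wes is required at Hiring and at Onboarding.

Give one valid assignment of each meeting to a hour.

Budget=2pm; One-on-one=3pm; OffsitePrep=2pm; DesignReview=2pm; Onboarding=3pm; Legal=7pm; Sync=3pm; Retro=8pm; Hiring=2pm

Checking: DesignReview(2pm) before Sync(3pm); Hiring(2pm) before One-on-one(3pm); DesignReview(2pm) before One-on-one(3pm); Legal(7pm) before Retro(8pm); Retro(8pm) != One-on-one(3pm); Hiring(2pm) != Onboarding(3pm); DesignReview=2pm in [2pm,4pm]; Retro=8pm in [4pm,9pm]; Hiring=2pm in [2pm,7pm]; Legal=7pm in [7pm,7pm]; Sync=3pm in [2pm,4pm].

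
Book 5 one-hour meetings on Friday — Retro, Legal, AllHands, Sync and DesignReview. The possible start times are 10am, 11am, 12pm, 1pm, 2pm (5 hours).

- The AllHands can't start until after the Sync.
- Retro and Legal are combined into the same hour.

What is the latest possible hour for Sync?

Downstream work caps Sync at 1pm.
Sync at 1pm is achievable: Retro=10am; Legal=10am; AllHands=2pm; DesignReview=10am; Sync=1pm.

1pm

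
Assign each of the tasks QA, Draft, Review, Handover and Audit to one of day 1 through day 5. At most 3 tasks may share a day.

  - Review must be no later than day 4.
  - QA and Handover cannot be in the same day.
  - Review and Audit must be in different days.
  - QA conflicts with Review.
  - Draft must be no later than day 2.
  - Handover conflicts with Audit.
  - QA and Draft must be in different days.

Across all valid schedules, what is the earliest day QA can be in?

QA at day 1 is achievable: QA in day 1, Audit in day 1, Review in day 2, Draft in day 2, Handover in day 2.

day 1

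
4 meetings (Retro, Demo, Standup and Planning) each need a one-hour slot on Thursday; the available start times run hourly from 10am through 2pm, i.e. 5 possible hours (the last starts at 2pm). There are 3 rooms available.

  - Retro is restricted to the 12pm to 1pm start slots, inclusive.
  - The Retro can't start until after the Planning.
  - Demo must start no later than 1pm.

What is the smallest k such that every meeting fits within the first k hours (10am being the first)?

The precedence chain requires at least 2 distinct hours.
With at most 3 per hour and 4 meetings, at least 2 hours are needed.
Retro can't be placed before 12pm — that is hour 3 counting from 10am — so the schedule must run through at least 3 hours.
3 works (last occupied hour: 12pm): for example Retro in 12pm, Planning in 10am, Standup in 10am, Demo in 10am.

3 hours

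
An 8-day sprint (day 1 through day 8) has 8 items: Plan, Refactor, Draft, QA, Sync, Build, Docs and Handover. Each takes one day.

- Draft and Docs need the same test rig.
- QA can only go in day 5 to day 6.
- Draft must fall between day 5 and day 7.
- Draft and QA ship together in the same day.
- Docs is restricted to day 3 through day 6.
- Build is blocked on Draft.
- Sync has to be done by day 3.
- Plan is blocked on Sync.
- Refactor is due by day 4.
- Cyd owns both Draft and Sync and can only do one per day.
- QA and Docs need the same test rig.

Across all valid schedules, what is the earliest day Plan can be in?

day 2

Precedence pushes Plan to at least day 2.
Plan at day 2 is achievable: Draft=day 5, Docs=day 3, Handover=day 1, Sync=day 1, QA=day 5, Build=day 6, Plan=day 2, Refactor=day 1.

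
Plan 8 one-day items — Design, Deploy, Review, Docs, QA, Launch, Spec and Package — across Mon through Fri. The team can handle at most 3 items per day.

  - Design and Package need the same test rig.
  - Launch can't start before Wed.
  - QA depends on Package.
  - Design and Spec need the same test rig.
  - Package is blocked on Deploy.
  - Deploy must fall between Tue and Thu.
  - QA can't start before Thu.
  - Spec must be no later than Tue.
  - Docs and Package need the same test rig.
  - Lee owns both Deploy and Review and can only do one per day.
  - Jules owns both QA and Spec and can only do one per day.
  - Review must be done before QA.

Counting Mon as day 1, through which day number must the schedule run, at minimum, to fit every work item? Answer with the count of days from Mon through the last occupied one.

4

The precedence chain requires at least 3 distinct days.
With at most 3 per day and 8 work items, at least 3 days are needed.
QA can't be placed before Thu — that is day 4 counting from Mon — so the schedule must run through at least 4 days.
4 works (last occupied day: Thu): for example Spec in Mon; Launch in Wed; Design in Tue; Review in Mon; QA in Thu; Package in Wed; Docs in Mon; Deploy in Tue.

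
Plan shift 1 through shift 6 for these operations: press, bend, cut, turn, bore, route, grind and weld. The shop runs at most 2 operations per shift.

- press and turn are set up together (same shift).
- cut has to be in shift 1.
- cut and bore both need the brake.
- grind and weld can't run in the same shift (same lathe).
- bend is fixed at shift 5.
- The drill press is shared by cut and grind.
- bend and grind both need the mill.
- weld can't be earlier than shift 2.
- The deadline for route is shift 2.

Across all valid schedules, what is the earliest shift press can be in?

press at shift 2 is achievable: turn=shift 2; press=shift 2; bore=shift 3; weld=shift 3; cut=shift 1; bend=shift 5; grind=shift 4; route=shift 1.
Nothing earlier works — the conflict and capacity constraints rule out every shift before shift 2.

shift 2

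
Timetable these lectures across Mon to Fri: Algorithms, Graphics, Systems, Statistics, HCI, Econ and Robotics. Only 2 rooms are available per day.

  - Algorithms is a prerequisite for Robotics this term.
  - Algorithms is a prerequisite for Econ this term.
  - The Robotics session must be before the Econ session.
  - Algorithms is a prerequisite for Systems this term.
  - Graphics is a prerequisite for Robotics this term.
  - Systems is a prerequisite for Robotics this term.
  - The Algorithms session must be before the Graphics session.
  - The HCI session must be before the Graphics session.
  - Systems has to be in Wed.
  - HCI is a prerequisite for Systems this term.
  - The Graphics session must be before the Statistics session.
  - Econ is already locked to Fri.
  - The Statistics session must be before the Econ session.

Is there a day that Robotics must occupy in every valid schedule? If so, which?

Systems is fixed at Wed and must come before Robotics, so Robotics is at least Thu.
Econ is fixed at Fri and must come after Robotics, so Robotics is at most Thu.
So Robotics must be Thu.

Thu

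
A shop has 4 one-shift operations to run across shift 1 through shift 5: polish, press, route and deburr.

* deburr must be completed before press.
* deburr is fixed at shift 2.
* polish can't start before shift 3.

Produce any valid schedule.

deburr in shift 2; press in shift 3; route in shift 1; polish in shift 3

Checking: deburr(shift 2) before press(shift 3); polish=shift 3 in [shift 3,shift 5]; deburr=shift 2 in [shift 2,shift 2].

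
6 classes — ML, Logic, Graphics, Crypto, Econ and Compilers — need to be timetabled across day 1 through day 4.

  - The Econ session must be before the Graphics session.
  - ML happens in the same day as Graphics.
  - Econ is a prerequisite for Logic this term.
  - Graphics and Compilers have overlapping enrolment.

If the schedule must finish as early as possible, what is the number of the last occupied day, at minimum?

The precedence chain requires at least 2 distinct days.
2 works (last occupied day: day 2): for example Logic in day 2, Crypto in day 1, Graphics in day 2, Compilers in day 1, Econ in day 1, ML in day 2.

day 2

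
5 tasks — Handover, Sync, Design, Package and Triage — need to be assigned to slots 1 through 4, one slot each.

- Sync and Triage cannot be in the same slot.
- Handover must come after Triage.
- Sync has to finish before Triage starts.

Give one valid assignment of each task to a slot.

Sync -> 1; Design -> 1; Handover -> 3; Package -> 1; Triage -> 2

Checking: Sync(1) before Triage(2); Triage(2) before Handover(3); Sync(1) != Triage(2).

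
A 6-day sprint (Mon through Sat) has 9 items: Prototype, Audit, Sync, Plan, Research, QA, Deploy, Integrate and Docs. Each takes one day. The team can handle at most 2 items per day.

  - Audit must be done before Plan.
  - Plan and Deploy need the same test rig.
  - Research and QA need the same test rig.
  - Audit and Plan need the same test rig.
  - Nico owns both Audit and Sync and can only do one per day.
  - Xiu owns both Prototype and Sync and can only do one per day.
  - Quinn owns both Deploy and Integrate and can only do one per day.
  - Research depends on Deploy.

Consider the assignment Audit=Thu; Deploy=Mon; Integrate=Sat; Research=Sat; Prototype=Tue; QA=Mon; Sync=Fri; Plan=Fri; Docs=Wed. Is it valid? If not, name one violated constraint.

Yes

Xiu owns both Prototype and Sync and can only do one per day — holds.
Quinn owns both Deploy and Integrate and can only do one per day — holds.
Plan and Deploy need the same test rig — holds.
The team can handle at most 2 items per day — holds.
Audit and Plan need the same test rig — holds.
Nico owns both Audit and Sync and can only do one per day — holds.
Audit must be done before Plan — holds.
Research and QA need the same test rig — holds.
Research depends on Deploy — holds.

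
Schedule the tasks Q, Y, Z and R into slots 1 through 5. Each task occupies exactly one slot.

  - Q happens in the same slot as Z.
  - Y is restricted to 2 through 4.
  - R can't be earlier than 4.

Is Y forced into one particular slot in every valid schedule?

Y can be 2 (e.g. R=4, Q=1, Y=2, Z=1) or 3 (e.g. Z -> 1; Q -> 1; Y -> 3; R -> 4).

No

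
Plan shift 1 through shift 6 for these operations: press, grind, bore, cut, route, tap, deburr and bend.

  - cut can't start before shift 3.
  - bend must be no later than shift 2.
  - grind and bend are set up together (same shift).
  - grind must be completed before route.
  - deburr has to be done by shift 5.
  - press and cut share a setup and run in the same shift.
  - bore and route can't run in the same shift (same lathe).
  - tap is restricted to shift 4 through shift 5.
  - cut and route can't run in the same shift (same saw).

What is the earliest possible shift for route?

shift 2

Precedence pushes route to at least shift 2.
route at shift 2 is achievable: cut in shift 3, bend in shift 1, deburr in shift 1, grind in shift 1, tap in shift 4, press in shift 3, route in shift 2, bore in shift 1.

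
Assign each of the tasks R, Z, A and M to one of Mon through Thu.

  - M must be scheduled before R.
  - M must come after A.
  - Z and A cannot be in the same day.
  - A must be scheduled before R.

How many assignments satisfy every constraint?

Splitting on R: it can be Wed (3), Thu (9). Listing each branch's schedules as (Z, A, M):
R=Wed: (Tue,Mon,Tue) (Wed,Mon,Tue) (Thu,Mon,Tue) — 3.
R=Thu: (Mon,Tue,Wed) (Tue,Mon,Tue) (Tue,Mon,Wed) (Wed,Mon,Tue) (Wed,Mon,Wed) (Wed,Tue,Wed) (Thu,Mon,Tue) (Thu,Mon,Wed) (Thu,Tue,Wed) — 9.
Summing: 3 + 9 = 12.

12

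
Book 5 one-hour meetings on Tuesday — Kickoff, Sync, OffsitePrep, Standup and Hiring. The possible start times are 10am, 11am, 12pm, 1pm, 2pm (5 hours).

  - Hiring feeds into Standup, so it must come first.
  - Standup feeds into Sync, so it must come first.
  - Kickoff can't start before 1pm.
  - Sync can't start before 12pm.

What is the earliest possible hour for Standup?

Precedence pushes Standup to at least 11am; downstream work caps Standup at 1pm.
Standup at 11am is achievable: Standup=11am; Hiring=10am; Kickoff=1pm; OffsitePrep=10am; Sync=12pm.

11am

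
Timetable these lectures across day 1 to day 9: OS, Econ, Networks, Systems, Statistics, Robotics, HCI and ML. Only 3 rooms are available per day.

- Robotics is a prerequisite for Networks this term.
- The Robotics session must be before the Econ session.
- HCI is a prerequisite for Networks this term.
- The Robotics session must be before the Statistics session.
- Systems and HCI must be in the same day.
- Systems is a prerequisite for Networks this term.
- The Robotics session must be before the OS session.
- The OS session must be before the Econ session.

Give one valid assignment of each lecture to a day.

Statistics -> day 2; ML -> day 3; Systems -> day 1; Networks -> day 2; Robotics -> day 1; OS -> day 2; Econ -> day 3; HCI -> day 1

Checking: OS(day 2) before Econ(day 3); Systems(day 1) before Networks(day 2); Robotics(day 1) before Econ(day 3); Robotics(day 1) before Networks(day 2); HCI(day 1) before Networks(day 2); Robotics(day 1) before OS(day 2); Robotics(day 1) before Statistics(day 2); Systems = HCI = day 1; max 3 per day (cap 3).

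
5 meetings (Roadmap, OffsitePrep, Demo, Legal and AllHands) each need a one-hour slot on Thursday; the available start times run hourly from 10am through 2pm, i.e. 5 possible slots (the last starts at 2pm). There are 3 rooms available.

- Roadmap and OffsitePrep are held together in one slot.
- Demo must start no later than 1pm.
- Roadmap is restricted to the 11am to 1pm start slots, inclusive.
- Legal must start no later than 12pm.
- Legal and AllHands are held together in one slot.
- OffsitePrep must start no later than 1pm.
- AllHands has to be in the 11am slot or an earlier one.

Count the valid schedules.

20

Splitting on Roadmap: it can be 11am (4), 12pm (8), 1pm (8). Listing each branch's schedules as (OffsitePrep, Demo, Legal, AllHands):
Roadmap=11am: (11am,10am,10am,10am) (11am,11am,10am,10am) (11am,12pm,10am,10am) (11am,1pm,10am,10am) — 4.
Roadmap=12pm: (12pm,10am,10am,10am) (12pm,10am,11am,11am) (12pm,11am,10am,10am) (12pm,11am,11am,11am) (12pm,12pm,10am,10am) (12pm,12pm,11am,11am) (12pm,1pm,10am,10am) (12pm,1pm,11am,11am) — 8.
Roadmap=1pm: (1pm,10am,10am,10am) (1pm,10am,11am,11am) (1pm,11am,10am,10am) (1pm,11am,11am,11am) (1pm,12pm,10am,10am) (1pm,12pm,11am,11am) (1pm,1pm,10am,10am) (1pm,1pm,11am,11am) — 8.
Summing: 4 + 8 + 8 = 20.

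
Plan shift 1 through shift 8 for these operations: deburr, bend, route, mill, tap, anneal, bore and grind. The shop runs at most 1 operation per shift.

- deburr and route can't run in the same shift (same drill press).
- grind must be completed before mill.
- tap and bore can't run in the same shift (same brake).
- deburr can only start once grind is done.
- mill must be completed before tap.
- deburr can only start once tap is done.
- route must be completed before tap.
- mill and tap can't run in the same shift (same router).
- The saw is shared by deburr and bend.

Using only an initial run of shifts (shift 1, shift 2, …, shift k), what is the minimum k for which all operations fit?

8 shifts

The precedence chain requires at least 4 distinct shifts.
With at most 1 per shift and 8 operations, at least 8 shifts are needed.
8 works (last occupied shift: shift 8): for example mill in shift 2; deburr in shift 5; bore in shift 8; tap in shift 4; bend in shift 6; anneal in shift 7; grind in shift 1; route in shift 3.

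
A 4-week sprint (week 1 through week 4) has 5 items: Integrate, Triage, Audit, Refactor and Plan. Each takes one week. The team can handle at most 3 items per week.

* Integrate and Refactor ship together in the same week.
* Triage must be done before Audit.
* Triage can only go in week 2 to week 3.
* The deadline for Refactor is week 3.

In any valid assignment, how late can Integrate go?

Integrate must be in the same week as Refactor, which can't be after week 3, so Integrate is at most week 3.
Integrate at week 3 is achievable: Integrate -> week 3; Audit -> week 3; Refactor -> week 3; Triage -> week 2; Plan -> week 1.

week 3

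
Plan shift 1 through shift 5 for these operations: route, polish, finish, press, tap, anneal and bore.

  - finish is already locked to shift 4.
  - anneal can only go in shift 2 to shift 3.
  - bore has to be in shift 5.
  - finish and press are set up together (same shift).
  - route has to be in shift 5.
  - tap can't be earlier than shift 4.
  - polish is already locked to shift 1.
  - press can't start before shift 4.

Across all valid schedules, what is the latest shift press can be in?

Press is available from shift 4; press must be in the same shift as finish, which can't be after shift 4, so press is at most shift 4.
press at shift 4 is achievable: press in shift 4; tap in shift 4; polish in shift 1; route in shift 5; bore in shift 5; anneal in shift 2; finish in shift 4.

shift 4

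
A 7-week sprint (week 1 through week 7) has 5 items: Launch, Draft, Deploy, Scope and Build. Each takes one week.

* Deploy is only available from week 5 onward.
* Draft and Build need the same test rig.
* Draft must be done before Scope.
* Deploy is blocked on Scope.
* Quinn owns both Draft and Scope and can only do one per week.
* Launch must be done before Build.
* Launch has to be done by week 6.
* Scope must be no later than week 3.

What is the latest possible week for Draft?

Downstream work caps Draft at week 2.
Draft at week 2 is achievable: Scope -> week 3, Draft -> week 2, Launch -> week 1, Build -> week 3, Deploy -> week 5.

week 2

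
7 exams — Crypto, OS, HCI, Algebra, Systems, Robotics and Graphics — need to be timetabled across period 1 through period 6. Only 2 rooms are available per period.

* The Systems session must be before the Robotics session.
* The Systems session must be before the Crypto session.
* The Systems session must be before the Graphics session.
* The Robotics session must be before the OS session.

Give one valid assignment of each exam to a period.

OS -> period 3; Robotics -> period 2; Graphics -> period 3; Systems -> period 1; HCI -> period 1; Algebra -> period 4; Crypto -> period 2

Checking: Systems(period 1) before Crypto(period 2); Systems(period 1) before Graphics(period 3); Systems(period 1) before Robotics(period 2); Robotics(period 2) before OS(period 3); max 2 per period (cap 2).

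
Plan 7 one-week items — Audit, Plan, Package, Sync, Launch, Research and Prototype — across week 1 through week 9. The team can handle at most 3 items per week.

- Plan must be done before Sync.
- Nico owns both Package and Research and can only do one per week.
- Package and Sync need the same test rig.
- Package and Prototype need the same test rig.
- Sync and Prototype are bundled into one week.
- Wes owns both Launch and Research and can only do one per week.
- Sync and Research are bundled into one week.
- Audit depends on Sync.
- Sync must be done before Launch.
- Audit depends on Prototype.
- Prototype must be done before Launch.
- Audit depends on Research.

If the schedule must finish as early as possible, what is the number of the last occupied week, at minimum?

The precedence chain requires at least 3 distinct weeks.
With at most 3 per week and 7 work items, at least 3 weeks are needed.
3 works (last occupied week: week 3): for example Package -> week 1; Audit -> week 3; Plan -> week 1; Research -> week 2; Launch -> week 3; Prototype -> week 2; Sync -> week 2.

week 3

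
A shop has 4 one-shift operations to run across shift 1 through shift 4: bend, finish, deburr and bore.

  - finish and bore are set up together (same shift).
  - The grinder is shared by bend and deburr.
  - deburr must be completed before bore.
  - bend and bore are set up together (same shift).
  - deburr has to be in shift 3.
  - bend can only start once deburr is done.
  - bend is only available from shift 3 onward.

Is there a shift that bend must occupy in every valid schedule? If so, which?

bend's window is shift 3–shift 4.
deburr is fixed at shift 3, and bend can't share a shift with deburr.
So bend must be shift 4.

shift 4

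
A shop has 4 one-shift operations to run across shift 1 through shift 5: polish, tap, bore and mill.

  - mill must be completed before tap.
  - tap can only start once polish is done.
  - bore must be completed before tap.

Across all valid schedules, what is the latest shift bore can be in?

Downstream work caps bore at shift 4.
bore at shift 4 is achievable: mill -> shift 1, tap -> shift 5, bore -> shift 4, polish -> shift 1.

shift 4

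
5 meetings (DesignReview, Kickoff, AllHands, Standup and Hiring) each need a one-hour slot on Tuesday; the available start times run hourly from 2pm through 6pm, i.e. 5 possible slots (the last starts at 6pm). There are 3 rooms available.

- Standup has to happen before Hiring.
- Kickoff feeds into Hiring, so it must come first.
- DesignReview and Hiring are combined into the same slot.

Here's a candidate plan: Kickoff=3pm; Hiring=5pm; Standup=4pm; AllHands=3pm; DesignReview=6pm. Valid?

No — it violates: DesignReview and Hiring are combined into the same slot

Kickoff feeds into Hiring, so it must come first — holds.
There are 3 rooms available — holds.
DesignReview and Hiring are combined into the same slot — violated.
Standup has to happen before Hiring — holds.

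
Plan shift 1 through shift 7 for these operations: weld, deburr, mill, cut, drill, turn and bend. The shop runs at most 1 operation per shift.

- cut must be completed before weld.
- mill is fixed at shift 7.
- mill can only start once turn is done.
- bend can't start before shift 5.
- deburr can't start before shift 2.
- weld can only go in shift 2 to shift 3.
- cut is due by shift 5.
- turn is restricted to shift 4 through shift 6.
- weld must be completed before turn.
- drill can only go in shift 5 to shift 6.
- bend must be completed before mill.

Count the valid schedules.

Enumerating: mill in shift 7, drill in shift 5, bend in shift 6, turn in shift 4, cut in shift 1, weld in shift 2, deburr in shift 3 | mill -> shift 7, cut -> shift 1, bend -> shift 5, drill -> shift 6, deburr -> shift 3, turn -> shift 4, weld -> shift 2 | turn=shift 4; bend=shift 6; cut=shift 1; drill=shift 5; mill=shift 7; deburr=shift 2; weld=shift 3 | deburr in shift 2; turn in shift 4; bend in shift 5; drill in shift 6; mill in shift 7; cut in shift 1; weld in shift 3.

4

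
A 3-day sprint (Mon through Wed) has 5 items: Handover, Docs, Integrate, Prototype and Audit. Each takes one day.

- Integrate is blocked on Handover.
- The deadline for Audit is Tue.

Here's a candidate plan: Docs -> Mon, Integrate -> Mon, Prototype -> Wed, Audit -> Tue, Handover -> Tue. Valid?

Integrate is blocked on Handover — violated.
The deadline for Audit is Tue — holds.

No — it violates: Integrate is blocked on Handover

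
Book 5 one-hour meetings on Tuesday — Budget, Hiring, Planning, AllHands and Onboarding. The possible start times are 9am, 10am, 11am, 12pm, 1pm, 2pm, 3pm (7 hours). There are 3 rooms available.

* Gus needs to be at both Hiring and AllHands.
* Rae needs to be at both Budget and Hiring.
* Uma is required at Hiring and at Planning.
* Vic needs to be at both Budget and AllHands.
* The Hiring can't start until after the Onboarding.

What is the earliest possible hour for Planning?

9am

Planning at 9am is achievable: Hiring=10am, Budget=9am, Onboarding=9am, AllHands=11am, Planning=9am.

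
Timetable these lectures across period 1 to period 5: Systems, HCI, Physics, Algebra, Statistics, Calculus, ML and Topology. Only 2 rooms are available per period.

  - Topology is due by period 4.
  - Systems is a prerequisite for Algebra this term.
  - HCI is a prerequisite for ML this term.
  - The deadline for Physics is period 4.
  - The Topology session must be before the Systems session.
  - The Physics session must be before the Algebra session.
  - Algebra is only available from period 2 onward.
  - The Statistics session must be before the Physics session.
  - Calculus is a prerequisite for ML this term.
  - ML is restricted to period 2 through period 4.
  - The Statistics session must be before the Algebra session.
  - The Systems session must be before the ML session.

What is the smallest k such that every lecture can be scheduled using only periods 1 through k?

The precedence chain requires at least 3 distinct periods.
With at most 2 per period and 8 lectures, at least 4 periods are needed.
4 works (last occupied period: period 4): for example Calculus -> period 3; Physics -> period 2; ML -> period 4; HCI -> period 3; Topology -> period 1; Statistics -> period 1; Algebra -> period 4; Systems -> period 2.

4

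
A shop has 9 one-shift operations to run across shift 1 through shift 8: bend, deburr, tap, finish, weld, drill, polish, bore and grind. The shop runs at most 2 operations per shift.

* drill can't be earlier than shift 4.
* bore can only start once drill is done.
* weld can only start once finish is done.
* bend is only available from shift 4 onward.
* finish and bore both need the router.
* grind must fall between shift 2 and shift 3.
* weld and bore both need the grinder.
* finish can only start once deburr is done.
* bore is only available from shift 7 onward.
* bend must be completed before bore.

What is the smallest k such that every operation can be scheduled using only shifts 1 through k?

The precedence chain requires at least 3 distinct shifts.
With at most 2 per shift and 9 operations, at least 5 shifts are needed.
bore can't be placed before shift 7, so the schedule must run through at least shift 7.
7 works (last occupied shift: shift 7): for example bore in shift 7, finish in shift 2, bend in shift 4, tap in shift 1, grind in shift 2, polish in shift 3, drill in shift 4, weld in shift 3, deburr in shift 1.

7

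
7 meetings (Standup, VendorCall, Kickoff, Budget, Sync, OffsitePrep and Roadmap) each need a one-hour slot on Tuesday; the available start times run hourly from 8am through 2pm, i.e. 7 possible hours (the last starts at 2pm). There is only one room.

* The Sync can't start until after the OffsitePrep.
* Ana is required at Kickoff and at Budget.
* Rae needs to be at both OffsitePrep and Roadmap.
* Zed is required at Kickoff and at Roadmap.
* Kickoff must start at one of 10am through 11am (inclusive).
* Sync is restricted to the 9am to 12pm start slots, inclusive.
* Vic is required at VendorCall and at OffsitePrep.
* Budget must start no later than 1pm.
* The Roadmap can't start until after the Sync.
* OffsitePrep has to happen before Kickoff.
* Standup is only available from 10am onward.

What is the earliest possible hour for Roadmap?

Precedence pushes Roadmap to at least 10am.
Roadmap at 10am is achievable: Sync -> 9am; Roadmap -> 10am; Budget -> 1pm; Standup -> 12pm; OffsitePrep -> 8am; VendorCall -> 2pm; Kickoff -> 11am.

10am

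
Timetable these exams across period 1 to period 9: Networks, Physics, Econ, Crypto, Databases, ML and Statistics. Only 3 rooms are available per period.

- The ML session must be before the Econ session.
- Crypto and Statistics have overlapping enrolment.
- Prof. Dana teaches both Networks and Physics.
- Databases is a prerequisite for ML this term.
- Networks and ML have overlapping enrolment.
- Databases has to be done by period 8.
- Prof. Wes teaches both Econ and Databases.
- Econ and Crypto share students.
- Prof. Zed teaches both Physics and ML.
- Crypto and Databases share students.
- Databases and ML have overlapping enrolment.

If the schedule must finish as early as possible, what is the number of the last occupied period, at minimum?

The precedence chain requires at least 3 distinct periods.
With at most 3 per period and 7 exams, at least 3 periods are needed.
3 works (last occupied period: period 3): for example Networks -> period 1; Crypto -> period 2; Databases -> period 1; Statistics -> period 1; Econ -> period 3; Physics -> period 3; ML -> period 2.

3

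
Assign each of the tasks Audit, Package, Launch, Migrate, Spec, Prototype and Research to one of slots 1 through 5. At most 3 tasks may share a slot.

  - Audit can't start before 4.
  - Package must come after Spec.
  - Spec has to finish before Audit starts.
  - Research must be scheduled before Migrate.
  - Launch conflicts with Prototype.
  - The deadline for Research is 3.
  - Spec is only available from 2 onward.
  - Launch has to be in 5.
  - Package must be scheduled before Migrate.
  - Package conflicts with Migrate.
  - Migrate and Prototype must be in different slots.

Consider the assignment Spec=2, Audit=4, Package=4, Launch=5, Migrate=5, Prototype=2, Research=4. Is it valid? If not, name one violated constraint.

Launch conflicts with Prototype — holds.
Research must be scheduled before Migrate — holds.
Migrate and Prototype must be in different slots — holds.
Spec has to finish before Audit starts — holds.
At most 3 tasks may share a slot — holds.
Spec is only available from 2 onward — holds.
Launch has to be in 5 — holds.
The deadline for Research is 3 — violated.
Package must be scheduled before Migrate — holds.
Package conflicts with Migrate — holds.
Package must come after Spec — holds.
Audit can't start before 4 — holds.

No — it violates: The deadline for Research is 3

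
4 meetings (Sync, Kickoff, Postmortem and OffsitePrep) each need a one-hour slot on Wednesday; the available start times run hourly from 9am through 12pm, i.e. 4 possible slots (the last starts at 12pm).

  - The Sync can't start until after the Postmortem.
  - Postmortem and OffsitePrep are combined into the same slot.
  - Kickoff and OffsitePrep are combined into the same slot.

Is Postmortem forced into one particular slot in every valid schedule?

Postmortem can be 9am (e.g. Postmortem=9am; Kickoff=9am; Sync=10am; OffsitePrep=9am) or 10am (e.g. Postmortem=10am, OffsitePrep=10am, Sync=11am, Kickoff=10am).

No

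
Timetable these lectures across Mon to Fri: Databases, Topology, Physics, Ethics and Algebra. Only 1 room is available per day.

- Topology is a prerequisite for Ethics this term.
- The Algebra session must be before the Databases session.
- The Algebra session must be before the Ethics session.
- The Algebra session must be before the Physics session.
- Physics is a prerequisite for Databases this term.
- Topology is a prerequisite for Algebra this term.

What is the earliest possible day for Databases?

Thu

Precedence pushes Databases to at least Thu.
Databases at Thu is achievable: Ethics -> Fri, Physics -> Wed, Topology -> Mon, Databases -> Thu, Algebra -> Tue.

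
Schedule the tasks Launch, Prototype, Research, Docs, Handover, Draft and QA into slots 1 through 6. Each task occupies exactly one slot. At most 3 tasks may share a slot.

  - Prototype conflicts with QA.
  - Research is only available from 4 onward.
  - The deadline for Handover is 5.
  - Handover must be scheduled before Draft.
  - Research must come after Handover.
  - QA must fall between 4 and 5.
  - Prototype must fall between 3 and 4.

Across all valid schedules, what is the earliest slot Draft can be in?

2

Precedence pushes Draft to at least 2.
Draft at 2 is achievable: Draft=2; Research=4; Launch=1; Docs=1; QA=4; Prototype=3; Handover=1.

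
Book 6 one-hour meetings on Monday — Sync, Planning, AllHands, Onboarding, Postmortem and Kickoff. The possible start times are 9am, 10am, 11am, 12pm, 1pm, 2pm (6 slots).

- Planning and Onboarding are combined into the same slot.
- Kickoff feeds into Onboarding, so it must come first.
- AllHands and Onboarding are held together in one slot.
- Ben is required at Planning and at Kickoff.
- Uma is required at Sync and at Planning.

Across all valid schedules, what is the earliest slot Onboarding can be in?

10am

Precedence pushes Onboarding to at least 10am.
Onboarding at 10am is achievable: Onboarding -> 10am, Postmortem -> 9am, AllHands -> 10am, Kickoff -> 9am, Planning -> 10am, Sync -> 9am.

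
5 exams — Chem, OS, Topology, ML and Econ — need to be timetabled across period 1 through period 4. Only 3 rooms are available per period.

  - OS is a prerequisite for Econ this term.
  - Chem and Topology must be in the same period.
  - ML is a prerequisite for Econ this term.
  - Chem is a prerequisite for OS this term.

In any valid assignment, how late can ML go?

Downstream work caps ML at period 3.
ML at period 3 is achievable: Chem -> period 1; Topology -> period 1; OS -> period 2; ML -> period 3; Econ -> period 4.

period 3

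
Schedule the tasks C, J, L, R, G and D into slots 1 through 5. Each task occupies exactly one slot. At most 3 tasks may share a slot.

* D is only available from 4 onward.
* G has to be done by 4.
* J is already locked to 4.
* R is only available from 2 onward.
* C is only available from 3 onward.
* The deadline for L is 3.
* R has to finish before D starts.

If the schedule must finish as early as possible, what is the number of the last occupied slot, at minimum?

4

The precedence chain requires at least 2 distinct slots.
With at most 3 per slot and 6 tasks, at least 2 slots are needed.
J can't be placed before 4, so the schedule must run through at least slot 4.
4 works (last occupied slot: 4): for example J=4, L=1, R=2, C=3, G=1, D=4.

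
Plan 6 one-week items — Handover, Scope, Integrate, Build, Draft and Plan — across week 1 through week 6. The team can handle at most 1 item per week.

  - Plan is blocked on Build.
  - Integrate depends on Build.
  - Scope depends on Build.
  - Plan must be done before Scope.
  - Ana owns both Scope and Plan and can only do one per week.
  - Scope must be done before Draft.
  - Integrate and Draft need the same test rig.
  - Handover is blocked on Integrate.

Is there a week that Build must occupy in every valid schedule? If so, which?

Downstream work caps Build at week 3.
So Build is pinned to week 1.

week 1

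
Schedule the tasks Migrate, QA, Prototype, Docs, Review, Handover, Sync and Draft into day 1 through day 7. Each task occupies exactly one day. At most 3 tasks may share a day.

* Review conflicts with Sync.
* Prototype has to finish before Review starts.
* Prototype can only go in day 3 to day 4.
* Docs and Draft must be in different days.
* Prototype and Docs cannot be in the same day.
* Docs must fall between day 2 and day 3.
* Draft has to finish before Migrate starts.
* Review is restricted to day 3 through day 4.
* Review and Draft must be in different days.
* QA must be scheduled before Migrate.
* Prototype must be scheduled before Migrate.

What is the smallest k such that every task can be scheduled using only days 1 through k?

4 days

The precedence chain requires at least 2 distinct days.
With at most 3 per day and 8 tasks, at least 3 days are needed.
Propagating the time windows through the other constraints, Migrate can't land before day 4, so the schedule must run through at least day 4.
4 works (last occupied day: day 4): for example Handover in day 1, Review in day 4, Sync in day 2, Prototype in day 3, Draft in day 1, QA in day 1, Migrate in day 4, Docs in day 2.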